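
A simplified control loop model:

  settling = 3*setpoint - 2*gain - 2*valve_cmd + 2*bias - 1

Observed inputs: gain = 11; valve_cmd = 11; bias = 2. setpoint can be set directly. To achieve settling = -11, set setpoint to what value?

Substituting into the settling equation gives settling = 3*setpoint - 41.
Solve 3*setpoint - 41 = -11: setpoint = (-11 + 41) / 3 = 10.

setpoint = 10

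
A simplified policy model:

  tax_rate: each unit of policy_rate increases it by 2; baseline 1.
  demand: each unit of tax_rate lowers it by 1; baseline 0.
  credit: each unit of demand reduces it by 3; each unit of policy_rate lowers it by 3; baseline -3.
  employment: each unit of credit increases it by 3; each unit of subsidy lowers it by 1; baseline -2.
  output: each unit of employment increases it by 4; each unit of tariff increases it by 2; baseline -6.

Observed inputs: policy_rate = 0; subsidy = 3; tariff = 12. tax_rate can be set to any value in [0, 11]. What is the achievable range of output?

-38 to 358

Intervening on tax_rate fixes its value directly, overriding its dependence on policy_rate.
Substituting into the credit equation gives credit = 3*tax_rate - 3.
Substituting into the employment equation gives employment = 9*tax_rate - 14.
output becomes 36*tax_rate - 38.
Linear in tax_rate, so extremes are at the endpoints: tax_rate = 0 gives output = -38; tax_rate = 11 gives output = 358.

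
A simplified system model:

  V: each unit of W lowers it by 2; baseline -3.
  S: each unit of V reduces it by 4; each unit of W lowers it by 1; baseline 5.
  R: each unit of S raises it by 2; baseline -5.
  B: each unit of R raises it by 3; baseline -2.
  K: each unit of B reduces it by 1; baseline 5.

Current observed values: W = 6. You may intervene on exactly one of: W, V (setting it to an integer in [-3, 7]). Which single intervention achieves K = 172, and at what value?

set V = 6

Intervening on W: K = -42*W - 80. Reaching 172 requires W = -6, outside [-3, 7].
Intervening on V: with other inputs at their observed values, K = 24*V + 28. Solving for 172 gives V = 6, within [-3, 7].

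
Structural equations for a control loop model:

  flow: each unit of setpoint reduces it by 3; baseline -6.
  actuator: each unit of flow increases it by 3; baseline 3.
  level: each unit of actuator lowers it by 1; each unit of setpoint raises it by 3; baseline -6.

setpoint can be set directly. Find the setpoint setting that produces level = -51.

setpoint = -5

Substituting into the actuator equation gives actuator = -9*setpoint - 15.
This gives level = 12*setpoint + 9.
Solve 12*setpoint + 9 = -51: setpoint = (-51 - 9) / 12 = -5.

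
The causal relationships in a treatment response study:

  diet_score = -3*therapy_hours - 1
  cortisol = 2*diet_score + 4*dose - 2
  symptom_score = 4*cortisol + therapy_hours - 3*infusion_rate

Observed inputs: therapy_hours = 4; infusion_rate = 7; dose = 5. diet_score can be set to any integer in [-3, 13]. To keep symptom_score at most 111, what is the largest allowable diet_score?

Intervening on diet_score fixes its value directly, overriding its dependence on therapy_hours.
Substituting into the cortisol equation gives cortisol = 2*diet_score + 18.
symptom_score becomes 8*diet_score + 55.
Require 8*diet_score + 55 ≤ 111, so diet_score ≤ 7.
The largest integer in [-3, 13] satisfying this is 7.

diet_score = 7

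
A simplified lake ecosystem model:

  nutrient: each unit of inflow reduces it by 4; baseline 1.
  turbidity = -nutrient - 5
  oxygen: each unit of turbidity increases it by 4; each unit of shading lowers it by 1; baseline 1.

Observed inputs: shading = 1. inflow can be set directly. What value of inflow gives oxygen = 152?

inflow = 11

Substituting into the turbidity equation gives turbidity = 4*inflow - 6.
Substituting into the oxygen equation gives oxygen = 16*inflow - 24.
Solve 16*inflow - 24 = 152: inflow = (152 + 24) / 16 = 11.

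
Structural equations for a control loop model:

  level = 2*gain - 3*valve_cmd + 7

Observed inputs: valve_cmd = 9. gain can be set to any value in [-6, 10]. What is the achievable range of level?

-32 to 0

Substituting into the level equation gives level = 2*gain - 20.
Linear in gain, so extremes are at the endpoints: gain = -6 gives level = -32; gain = 10 gives level = 0.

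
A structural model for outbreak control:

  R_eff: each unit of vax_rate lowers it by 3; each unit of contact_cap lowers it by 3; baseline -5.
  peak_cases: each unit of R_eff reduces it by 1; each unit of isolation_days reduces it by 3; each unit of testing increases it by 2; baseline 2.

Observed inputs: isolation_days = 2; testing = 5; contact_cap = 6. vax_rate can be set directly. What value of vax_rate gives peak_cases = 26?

Substituting into the R_eff equation gives R_eff = -3*vax_rate - 23.
peak_cases becomes 3*vax_rate + 29.
Solve 3*vax_rate + 29 = 26: vax_rate = (26 - 29) / 3 = -1.

vax_rate = -1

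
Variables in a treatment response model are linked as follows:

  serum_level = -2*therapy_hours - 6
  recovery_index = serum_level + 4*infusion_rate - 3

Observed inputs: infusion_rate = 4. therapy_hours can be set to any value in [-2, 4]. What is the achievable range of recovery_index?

Substituting into the recovery_index equation gives recovery_index = -2*therapy_hours + 7.
Linear in therapy_hours, so extremes are at the endpoints: therapy_hours = -2 gives recovery_index = 11; therapy_hours = 4 gives recovery_index = -1.

-1 to 11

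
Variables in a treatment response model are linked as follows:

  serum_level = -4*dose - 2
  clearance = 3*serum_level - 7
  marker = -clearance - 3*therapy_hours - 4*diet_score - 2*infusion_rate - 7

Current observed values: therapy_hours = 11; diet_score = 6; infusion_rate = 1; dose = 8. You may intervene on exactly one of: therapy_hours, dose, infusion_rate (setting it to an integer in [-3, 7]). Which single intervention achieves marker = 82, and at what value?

Intervening on therapy_hours: with other inputs at their observed values, marker = -3*therapy_hours + 76. Solving for 82 gives therapy_hours = -2, within [-3, 7].
Intervening on dose: marker = 12*dose - 53. Reaching 82 requires dose = 45/4, not an integer.
Intervening on infusion_rate: marker = -2*infusion_rate + 45. Reaching 82 requires infusion_rate = -37/2, not an integer.

set therapy_hours = -2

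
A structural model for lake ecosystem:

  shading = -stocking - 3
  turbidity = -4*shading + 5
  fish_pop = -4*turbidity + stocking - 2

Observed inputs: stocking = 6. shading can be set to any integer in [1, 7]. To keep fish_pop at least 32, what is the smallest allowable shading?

Intervening on shading fixes its value directly, overriding its dependence on stocking.
Substituting into the fish_pop equation gives fish_pop = 16*shading - 16.
Require 16*shading - 16 ≥ 32, so shading ≥ 3.
The smallest integer in [1, 7] satisfying this is 3.

shading = 3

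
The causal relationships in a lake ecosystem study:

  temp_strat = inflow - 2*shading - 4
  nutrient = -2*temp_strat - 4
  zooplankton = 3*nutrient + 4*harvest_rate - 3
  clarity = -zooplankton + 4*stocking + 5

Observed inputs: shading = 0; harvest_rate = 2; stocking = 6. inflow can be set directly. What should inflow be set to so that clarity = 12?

Substituting into the temp_strat equation gives temp_strat = inflow - 4.
Substituting into the nutrient equation gives nutrient = -2*inflow + 4.
Substituting into the zooplankton equation gives zooplankton = -6*inflow + 17.
This gives clarity = 6*inflow + 12.
Solve 6*inflow + 12 = 12: inflow = (12 - 12) / 6 = 0.

inflow = 0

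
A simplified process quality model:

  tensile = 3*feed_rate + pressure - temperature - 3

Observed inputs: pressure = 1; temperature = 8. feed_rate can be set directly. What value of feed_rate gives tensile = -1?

Substituting into the tensile equation gives tensile = 3*feed_rate - 10.
Solve 3*feed_rate - 10 = -1: feed_rate = (-1 + 10) / 3 = 3.

feed_rate = 3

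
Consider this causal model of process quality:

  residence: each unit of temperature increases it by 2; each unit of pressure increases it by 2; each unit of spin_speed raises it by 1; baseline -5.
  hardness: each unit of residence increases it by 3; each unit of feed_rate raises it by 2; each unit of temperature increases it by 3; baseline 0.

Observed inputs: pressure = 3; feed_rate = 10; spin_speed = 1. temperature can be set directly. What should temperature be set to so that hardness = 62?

Substituting into the residence equation gives residence = 2*temperature + 2.
So hardness = 9*temperature + 26.
Solve 9*temperature + 26 = 62: temperature = (62 - 26) / 9 = 4.

temperature = 4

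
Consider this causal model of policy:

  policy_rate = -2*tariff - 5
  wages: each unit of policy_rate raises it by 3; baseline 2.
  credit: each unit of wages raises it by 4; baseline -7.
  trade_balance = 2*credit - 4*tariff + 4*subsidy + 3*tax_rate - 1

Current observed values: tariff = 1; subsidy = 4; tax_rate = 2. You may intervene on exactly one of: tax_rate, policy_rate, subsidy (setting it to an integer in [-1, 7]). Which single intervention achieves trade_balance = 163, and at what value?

Intervening on tax_rate: trade_balance = 3*tax_rate - 155. Reaching 163 requires tax_rate = 106, outside [-1, 7].
Intervening on policy_rate: with other inputs at their observed values, trade_balance = 24*policy_rate + 19. Solving for 163 gives policy_rate = 6, within [-1, 7].
Intervening on subsidy: trade_balance = 4*subsidy - 165. Reaching 163 requires subsidy = 82, outside [-1, 7].

set policy_rate = 6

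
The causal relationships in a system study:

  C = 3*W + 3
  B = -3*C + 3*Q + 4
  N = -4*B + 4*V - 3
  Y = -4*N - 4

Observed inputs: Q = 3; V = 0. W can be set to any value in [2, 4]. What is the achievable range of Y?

Substituting into the B equation gives B = -9*W + 4.
This gives N = 36*W - 19.
Substituting into the Y equation gives Y = -144*W + 72.
Linear in W, so extremes are at the endpoints: W = 2 gives Y = -216; W = 4 gives Y = -504.

-504 to -216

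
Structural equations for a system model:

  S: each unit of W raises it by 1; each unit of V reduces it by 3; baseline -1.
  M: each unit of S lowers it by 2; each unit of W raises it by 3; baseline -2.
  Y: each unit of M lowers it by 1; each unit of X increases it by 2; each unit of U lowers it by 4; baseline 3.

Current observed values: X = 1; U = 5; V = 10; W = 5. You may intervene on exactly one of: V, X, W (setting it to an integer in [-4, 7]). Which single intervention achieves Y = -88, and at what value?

set X = -3

Intervening on V: Y = -6*V - 20. Reaching -88 requires V = 34/3, not an integer.
Intervening on X: with other inputs at their observed values, Y = 2*X - 82. Solving for -88 gives X = -3, within [-4, 7].
Intervening on W: Y = -W - 75. Reaching -88 requires W = 13, outside [-4, 7].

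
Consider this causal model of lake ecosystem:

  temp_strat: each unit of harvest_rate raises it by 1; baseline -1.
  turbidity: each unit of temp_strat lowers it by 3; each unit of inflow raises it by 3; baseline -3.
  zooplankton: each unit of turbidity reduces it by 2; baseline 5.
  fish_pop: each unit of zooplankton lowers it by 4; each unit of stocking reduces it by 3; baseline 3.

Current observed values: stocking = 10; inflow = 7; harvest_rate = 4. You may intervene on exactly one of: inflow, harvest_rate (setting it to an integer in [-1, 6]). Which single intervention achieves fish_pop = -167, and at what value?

Intervening on inflow: with other inputs at their observed values, fish_pop = 24*inflow - 143. Solving for -167 gives inflow = -1, within [-1, 6].
Intervening on harvest_rate: fish_pop = -24*harvest_rate + 121. Reaching -167 requires harvest_rate = 12, outside [-1, 6].

set inflow = -1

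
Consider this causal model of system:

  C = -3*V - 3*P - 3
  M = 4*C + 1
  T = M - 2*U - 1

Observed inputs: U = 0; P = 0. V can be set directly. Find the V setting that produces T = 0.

Substituting into the C equation gives C = -3*V - 3.
Substituting into the M equation gives M = -12*V - 11.
So T = -12*V - 12.
Solve -12*V - 12 = 0: V = (0 + 12) / -12 = -1.

V = -1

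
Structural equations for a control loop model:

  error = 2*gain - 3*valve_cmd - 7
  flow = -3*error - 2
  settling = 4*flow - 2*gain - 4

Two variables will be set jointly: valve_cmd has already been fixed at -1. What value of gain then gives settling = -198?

With valve_cmd held at -1:
Substituting into the error equation gives error = 2*gain - 4.
Substituting into the flow equation gives flow = -6*gain + 10.
Substituting into the settling equation gives settling = -26*gain + 36.
Solve -26*gain + 36 = -198: gain = (-198 - 36) / -26 = 9.

gain = 9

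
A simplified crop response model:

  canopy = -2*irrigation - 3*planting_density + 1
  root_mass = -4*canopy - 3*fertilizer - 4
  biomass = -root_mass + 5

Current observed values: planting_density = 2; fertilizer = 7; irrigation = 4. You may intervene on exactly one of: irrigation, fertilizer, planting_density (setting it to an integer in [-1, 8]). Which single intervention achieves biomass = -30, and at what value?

Intervening on irrigation: with other inputs at their observed values, biomass = -8*irrigation + 10. Solving for -30 gives irrigation = 5, within [-1, 8].
Intervening on fertilizer: biomass = 3*fertilizer - 43. Reaching -30 requires fertilizer = 13/3, not an integer.
Intervening on planting_density: biomass = -12*planting_density + 2. Reaching -30 requires planting_density = 8/3, not an integer.

set irrigation = 5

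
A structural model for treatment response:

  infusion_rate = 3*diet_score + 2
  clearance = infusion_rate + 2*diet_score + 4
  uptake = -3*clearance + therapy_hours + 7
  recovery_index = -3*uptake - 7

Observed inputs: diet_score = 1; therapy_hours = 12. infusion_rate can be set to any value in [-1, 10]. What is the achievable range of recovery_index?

Intervening on infusion_rate fixes its value directly, overriding its dependence on diet_score.
Substituting into the clearance equation gives clearance = infusion_rate + 6.
Substituting into the uptake equation gives uptake = -3*infusion_rate + 1.
Substituting into the recovery_index equation gives recovery_index = 9*infusion_rate - 10.
Linear in infusion_rate, so extremes are at the endpoints: infusion_rate = -1 gives recovery_index = -19; infusion_rate = 10 gives recovery_index = 80.

-19 to 80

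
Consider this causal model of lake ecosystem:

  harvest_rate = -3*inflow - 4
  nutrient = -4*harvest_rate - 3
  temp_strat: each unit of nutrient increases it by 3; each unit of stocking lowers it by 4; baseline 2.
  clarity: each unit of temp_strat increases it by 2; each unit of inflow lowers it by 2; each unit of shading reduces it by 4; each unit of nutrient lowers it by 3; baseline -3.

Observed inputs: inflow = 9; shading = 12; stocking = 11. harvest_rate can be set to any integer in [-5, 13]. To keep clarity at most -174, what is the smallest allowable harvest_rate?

harvest_rate = 1

Intervening on harvest_rate fixes its value directly, overriding its dependence on inflow.
Substituting into the temp_strat equation gives temp_strat = -12*harvest_rate - 51.
So clarity = -12*harvest_rate - 162.
Require -12*harvest_rate - 162 ≤ -174, so harvest_rate ≥ 1.
The smallest integer in [-5, 13] satisfying this is 1.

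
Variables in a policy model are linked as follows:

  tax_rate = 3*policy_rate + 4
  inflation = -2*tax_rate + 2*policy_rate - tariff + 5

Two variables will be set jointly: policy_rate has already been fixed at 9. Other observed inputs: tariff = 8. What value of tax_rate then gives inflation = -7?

tax_rate = 11

With policy_rate held at 9:
Intervening on tax_rate fixes its value directly, overriding its dependence on policy_rate.
Substituting into the inflation equation gives inflation = -2*tax_rate + 15.
Solve -2*tax_rate + 15 = -7: tax_rate = (-7 - 15) / -2 = 11.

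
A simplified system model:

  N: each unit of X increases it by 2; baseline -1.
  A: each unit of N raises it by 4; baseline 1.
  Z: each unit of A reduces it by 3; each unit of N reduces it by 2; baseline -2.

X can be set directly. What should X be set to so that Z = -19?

Substituting into the A equation gives A = 8*X - 3.
Substituting into the Z equation gives Z = -28*X + 9.
Solve -28*X + 9 = -19: X = (-19 - 9) / -28 = 1.

X = 1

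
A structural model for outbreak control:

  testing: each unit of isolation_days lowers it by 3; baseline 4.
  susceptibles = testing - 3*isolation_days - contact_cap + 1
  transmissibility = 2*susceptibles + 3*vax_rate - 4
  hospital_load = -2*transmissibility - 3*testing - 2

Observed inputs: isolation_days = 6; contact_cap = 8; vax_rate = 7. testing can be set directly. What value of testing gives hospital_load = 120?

testing = -8

Intervening on testing fixes its value directly, overriding its dependence on isolation_days.
Substituting into the susceptibles equation gives susceptibles = testing - 25.
Substituting into the transmissibility equation gives transmissibility = 2*testing - 33.
hospital_load becomes -7*testing + 64.
Solve -7*testing + 64 = 120: testing = (120 - 64) / -7 = -8.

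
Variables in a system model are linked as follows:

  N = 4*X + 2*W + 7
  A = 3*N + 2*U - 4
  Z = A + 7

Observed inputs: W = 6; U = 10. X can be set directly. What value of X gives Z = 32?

Substituting into the N equation gives N = 4*X + 19.
This gives A = 12*X + 73.
So Z = 12*X + 80.
Solve 12*X + 80 = 32: X = (32 - 80) / 12 = -4.

X = -4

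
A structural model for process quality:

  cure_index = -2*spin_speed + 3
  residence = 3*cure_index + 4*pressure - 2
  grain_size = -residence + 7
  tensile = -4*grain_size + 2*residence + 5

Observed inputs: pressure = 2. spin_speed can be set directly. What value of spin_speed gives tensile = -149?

spin_speed = 6

Substituting into the residence equation gives residence = -6*spin_speed + 15.
So grain_size = 6*spin_speed - 8.
Substituting into the tensile equation gives tensile = -36*spin_speed + 67.
Solve -36*spin_speed + 67 = -149: spin_speed = (-149 - 67) / -36 = 6.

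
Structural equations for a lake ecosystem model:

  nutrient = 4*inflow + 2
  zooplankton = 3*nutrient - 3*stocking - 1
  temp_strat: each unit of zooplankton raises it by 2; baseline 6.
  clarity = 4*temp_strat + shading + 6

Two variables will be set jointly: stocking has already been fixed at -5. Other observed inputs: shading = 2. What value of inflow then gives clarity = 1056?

inflow = 9

With stocking held at -5:
Substituting into the zooplankton equation gives zooplankton = 12*inflow + 20.
Substituting into the temp_strat equation gives temp_strat = 24*inflow + 46.
clarity becomes 96*inflow + 192.
Solve 96*inflow + 192 = 1056: inflow = (1056 - 192) / 96 = 9.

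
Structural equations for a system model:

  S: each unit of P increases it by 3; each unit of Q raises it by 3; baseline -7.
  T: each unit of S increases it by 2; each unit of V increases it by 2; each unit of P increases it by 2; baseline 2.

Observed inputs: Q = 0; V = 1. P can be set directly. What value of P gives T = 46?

P = 7

Substituting into the S equation gives S = 3*P - 7.
Substituting into the T equation gives T = 8*P - 10.
Solve 8*P - 10 = 46: P = (46 + 10) / 8 = 7.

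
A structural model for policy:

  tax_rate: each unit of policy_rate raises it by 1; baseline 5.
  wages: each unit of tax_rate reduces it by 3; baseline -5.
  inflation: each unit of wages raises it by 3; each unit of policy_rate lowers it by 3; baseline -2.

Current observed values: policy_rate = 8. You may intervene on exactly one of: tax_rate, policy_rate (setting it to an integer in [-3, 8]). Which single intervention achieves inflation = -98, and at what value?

Intervening on tax_rate: inflation = -9*tax_rate - 41. Reaching -98 requires tax_rate = 19/3, not an integer.
Intervening on policy_rate: with other inputs at their observed values, inflation = -12*policy_rate - 62. Solving for -98 gives policy_rate = 3, within [-3, 8].

set policy_rate = 3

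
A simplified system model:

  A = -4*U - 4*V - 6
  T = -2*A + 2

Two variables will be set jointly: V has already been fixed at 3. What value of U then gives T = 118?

With V held at 3:
Substituting into the A equation gives A = -4*U - 18.
Substituting into the T equation gives T = 8*U + 38.
Solve 8*U + 38 = 118: U = (118 - 38) / 8 = 10.

U = 10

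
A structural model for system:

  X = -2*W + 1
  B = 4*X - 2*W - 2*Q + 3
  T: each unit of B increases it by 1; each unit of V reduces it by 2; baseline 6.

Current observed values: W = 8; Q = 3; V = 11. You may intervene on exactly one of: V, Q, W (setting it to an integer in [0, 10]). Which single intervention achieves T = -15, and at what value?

Intervening on V: T = -2*V - 73. Reaching -15 requires V = -29, outside [0, 10].
Intervening on Q: T = -2*Q - 89. Reaching -15 requires Q = -37, outside [0, 10].
Intervening on W: with other inputs at their observed values, T = -10*W - 15. Solving for -15 gives W = 0, within [0, 10].

set W = 0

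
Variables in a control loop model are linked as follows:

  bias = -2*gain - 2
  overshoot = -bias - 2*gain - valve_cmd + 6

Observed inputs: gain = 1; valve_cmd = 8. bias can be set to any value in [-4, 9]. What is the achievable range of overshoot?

-13 to 0

Intervening on bias fixes its value directly, overriding its dependence on gain.
Substituting into the overshoot equation gives overshoot = -bias - 4.
Linear in bias, so extremes are at the endpoints: bias = -4 gives overshoot = 0; bias = 9 gives overshoot = -13.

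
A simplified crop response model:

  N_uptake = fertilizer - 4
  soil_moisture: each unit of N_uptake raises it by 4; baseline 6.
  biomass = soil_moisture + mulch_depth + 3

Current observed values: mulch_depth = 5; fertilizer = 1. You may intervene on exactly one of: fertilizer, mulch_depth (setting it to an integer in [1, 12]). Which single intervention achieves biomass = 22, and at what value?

set fertilizer = 6

Intervening on fertilizer: with other inputs at their observed values, biomass = 4*fertilizer - 2. Solving for 22 gives fertilizer = 6, within [1, 12].
Intervening on mulch_depth: biomass = mulch_depth - 3. Reaching 22 requires mulch_depth = 25, outside [1, 12].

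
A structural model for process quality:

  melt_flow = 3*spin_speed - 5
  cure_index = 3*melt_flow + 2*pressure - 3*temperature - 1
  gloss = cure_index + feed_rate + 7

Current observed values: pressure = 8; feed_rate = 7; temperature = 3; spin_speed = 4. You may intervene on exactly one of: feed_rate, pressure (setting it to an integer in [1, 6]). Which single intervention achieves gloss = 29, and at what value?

Intervening on feed_rate: gloss = feed_rate + 34. Reaching 29 requires feed_rate = -5, outside [1, 6].
Intervening on pressure: with other inputs at their observed values, gloss = 2*pressure + 25. Solving for 29 gives pressure = 2, within [1, 6].

set pressure = 2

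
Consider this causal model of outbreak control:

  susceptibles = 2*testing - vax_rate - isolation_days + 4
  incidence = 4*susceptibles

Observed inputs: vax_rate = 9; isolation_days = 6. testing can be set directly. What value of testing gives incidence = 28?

testing = 9

Substituting into the susceptibles equation gives susceptibles = 2*testing - 11.
This gives incidence = 8*testing - 44.
Solve 8*testing - 44 = 28: testing = (28 + 44) / 8 = 9.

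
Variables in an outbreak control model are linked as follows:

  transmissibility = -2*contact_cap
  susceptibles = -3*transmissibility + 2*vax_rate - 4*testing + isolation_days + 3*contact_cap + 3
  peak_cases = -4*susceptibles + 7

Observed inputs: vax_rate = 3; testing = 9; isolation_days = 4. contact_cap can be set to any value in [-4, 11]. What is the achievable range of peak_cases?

Substituting into the susceptibles equation gives susceptibles = 9*contact_cap - 23.
So peak_cases = -36*contact_cap + 99.
Linear in contact_cap, so extremes are at the endpoints: contact_cap = -4 gives peak_cases = 243; contact_cap = 11 gives peak_cases = -297.

-297 to 243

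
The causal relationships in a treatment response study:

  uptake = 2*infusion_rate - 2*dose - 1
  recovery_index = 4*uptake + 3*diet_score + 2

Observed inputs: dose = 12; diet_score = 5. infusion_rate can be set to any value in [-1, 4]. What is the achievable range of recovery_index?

-91 to -51

Substituting into the uptake equation gives uptake = 2*infusion_rate - 25.
Substituting into the recovery_index equation gives recovery_index = 8*infusion_rate - 83.
Linear in infusion_rate, so extremes are at the endpoints: infusion_rate = -1 gives recovery_index = -91; infusion_rate = 4 gives recovery_index = -51.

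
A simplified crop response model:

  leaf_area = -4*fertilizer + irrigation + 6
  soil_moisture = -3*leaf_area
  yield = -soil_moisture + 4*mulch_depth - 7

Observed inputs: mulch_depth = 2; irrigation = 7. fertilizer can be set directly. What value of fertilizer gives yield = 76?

fertilizer = -3

Substituting into the leaf_area equation gives leaf_area = -4*fertilizer + 13.
Substituting into the soil_moisture equation gives soil_moisture = 12*fertilizer - 39.
Substituting into the yield equation gives yield = -12*fertilizer + 40.
Solve -12*fertilizer + 40 = 76: fertilizer = (76 - 40) / -12 = -3.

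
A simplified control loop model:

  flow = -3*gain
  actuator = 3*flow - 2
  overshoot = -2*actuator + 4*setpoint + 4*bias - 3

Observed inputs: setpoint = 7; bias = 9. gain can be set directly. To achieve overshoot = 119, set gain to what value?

Substituting into the actuator equation gives actuator = -9*gain - 2.
This gives overshoot = 18*gain + 65.
Solve 18*gain + 65 = 119: gain = (119 - 65) / 18 = 3.

gain = 3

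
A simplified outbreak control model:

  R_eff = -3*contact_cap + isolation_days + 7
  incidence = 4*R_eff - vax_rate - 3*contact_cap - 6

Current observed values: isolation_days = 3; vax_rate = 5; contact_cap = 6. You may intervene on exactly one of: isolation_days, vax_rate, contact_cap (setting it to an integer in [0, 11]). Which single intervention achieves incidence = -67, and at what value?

set vax_rate = 11

Intervening on isolation_days: incidence = 4*isolation_days - 73. Reaching -67 requires isolation_days = 3/2, not an integer.
Intervening on vax_rate: with other inputs at their observed values, incidence = -vax_rate - 56. Solving for -67 gives vax_rate = 11, within [0, 11].
Intervening on contact_cap: incidence = -15*contact_cap + 29. Reaching -67 requires contact_cap = 32/5, not an integer.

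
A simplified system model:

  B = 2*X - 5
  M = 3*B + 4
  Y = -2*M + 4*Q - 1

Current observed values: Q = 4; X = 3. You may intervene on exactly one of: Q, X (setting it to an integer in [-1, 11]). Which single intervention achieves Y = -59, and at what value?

set X = 8

Intervening on Q: Y = 4*Q - 15. Reaching -59 requires Q = -11, outside [-1, 11].
Intervening on X: with other inputs at their observed values, Y = -12*X + 37. Solving for -59 gives X = 8, within [-1, 11].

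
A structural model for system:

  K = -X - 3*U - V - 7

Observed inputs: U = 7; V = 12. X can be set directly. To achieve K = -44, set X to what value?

Substituting into the K equation gives K = -X - 40.
Solve -X - 40 = -44: X = (-44 + 40) / -1 = 4.

X = 4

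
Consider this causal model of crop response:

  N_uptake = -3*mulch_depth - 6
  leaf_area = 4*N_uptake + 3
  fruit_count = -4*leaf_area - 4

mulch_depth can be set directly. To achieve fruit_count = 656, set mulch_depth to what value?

mulch_depth = 12

Substituting into the leaf_area equation gives leaf_area = -12*mulch_depth - 21.
Substituting into the fruit_count equation gives fruit_count = 48*mulch_depth + 80.
Solve 48*mulch_depth + 80 = 656: mulch_depth = (656 - 80) / 48 = 12.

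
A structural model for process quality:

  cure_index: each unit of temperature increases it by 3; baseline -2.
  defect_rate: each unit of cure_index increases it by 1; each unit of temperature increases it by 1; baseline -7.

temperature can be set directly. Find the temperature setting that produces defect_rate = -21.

Substituting into the defect_rate equation gives defect_rate = 4*temperature - 9.
Solve 4*temperature - 9 = -21: temperature = (-21 + 9) / 4 = -3.

temperature = -3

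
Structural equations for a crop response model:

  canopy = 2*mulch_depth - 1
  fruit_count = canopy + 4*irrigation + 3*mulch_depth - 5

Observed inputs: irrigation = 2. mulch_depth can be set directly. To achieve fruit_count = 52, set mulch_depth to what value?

Substituting into the fruit_count equation gives fruit_count = 5*mulch_depth + 2.
Solve 5*mulch_depth + 2 = 52: mulch_depth = (52 - 2) / 5 = 10.

mulch_depth = 10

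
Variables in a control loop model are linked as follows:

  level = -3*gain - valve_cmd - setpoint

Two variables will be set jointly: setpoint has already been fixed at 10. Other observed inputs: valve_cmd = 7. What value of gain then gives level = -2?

With setpoint held at 10:
Substituting into the level equation gives level = -3*gain - 17.
Solve -3*gain - 17 = -2: gain = (-2 + 17) / -3 = -5.

gain = -5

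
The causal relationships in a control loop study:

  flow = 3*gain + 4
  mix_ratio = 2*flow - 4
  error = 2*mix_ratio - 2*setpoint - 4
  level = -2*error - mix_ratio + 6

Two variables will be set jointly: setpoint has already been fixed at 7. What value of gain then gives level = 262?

With setpoint held at 7:
Substituting into the mix_ratio equation gives mix_ratio = 6*gain + 4.
Substituting into the error equation gives error = 12*gain - 10.
Substituting into the level equation gives level = -30*gain + 22.
Solve -30*gain + 22 = 262: gain = (262 - 22) / -30 = -8.

gain = -8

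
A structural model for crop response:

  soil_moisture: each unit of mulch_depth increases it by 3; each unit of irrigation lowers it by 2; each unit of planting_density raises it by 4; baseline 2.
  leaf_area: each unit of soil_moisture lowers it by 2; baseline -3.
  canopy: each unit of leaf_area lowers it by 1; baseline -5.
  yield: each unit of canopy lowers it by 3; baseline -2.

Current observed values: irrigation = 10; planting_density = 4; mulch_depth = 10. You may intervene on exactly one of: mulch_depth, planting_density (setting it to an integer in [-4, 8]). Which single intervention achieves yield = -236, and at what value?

Intervening on mulch_depth: yield = -18*mulch_depth + 16. Reaching -236 requires mulch_depth = 14, outside [-4, 8].
Intervening on planting_density: with other inputs at their observed values, yield = -24*planting_density - 68. Solving for -236 gives planting_density = 7, within [-4, 8].

set planting_density = 7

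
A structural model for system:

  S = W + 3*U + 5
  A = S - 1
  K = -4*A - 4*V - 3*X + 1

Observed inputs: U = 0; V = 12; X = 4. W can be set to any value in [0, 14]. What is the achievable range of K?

Substituting into the S equation gives S = W + 5.
This gives A = W + 4.
K becomes -4*W - 75.
Linear in W, so extremes are at the endpoints: W = 0 gives K = -75; W = 14 gives K = -131.

-131 to -75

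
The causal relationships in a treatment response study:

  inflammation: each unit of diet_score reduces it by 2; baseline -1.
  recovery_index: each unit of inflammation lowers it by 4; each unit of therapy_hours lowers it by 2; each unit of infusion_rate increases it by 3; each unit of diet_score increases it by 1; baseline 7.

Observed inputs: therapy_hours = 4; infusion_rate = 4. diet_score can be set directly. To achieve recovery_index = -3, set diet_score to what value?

Substituting into the recovery_index equation gives recovery_index = 9*diet_score + 15.
Solve 9*diet_score + 15 = -3: diet_score = (-3 - 15) / 9 = -2.

diet_score = -2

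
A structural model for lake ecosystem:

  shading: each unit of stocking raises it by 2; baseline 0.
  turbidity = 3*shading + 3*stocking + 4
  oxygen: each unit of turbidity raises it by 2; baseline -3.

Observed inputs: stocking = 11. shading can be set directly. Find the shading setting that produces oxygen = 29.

shading = -7

Intervening on shading fixes its value directly, overriding its dependence on stocking.
Substituting into the turbidity equation gives turbidity = 3*shading + 37.
So oxygen = 6*shading + 71.
Solve 6*shading + 71 = 29: shading = (29 - 71) / 6 = -7.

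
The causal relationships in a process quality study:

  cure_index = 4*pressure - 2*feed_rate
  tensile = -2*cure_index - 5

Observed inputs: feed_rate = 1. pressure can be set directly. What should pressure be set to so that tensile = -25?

pressure = 3

Substituting into the cure_index equation gives cure_index = 4*pressure - 2.
Substituting into the tensile equation gives tensile = -8*pressure - 1.
Solve -8*pressure - 1 = -25: pressure = (-25 + 1) / -8 = 3.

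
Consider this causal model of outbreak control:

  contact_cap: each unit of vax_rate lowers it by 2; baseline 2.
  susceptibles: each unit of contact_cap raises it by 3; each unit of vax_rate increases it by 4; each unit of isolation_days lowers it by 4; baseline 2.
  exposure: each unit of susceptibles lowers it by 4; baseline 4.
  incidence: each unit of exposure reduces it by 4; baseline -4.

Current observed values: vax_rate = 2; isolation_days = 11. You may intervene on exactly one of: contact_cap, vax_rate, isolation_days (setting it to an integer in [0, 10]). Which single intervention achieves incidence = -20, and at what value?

Intervening on contact_cap: incidence = 48*contact_cap - 564. Reaching -20 requires contact_cap = 34/3, not an integer.
Intervening on vax_rate: incidence = -32*vax_rate - 596. Reaching -20 requires vax_rate = -18, outside [0, 10].
Intervening on isolation_days: with other inputs at their observed values, incidence = -64*isolation_days + 44. Solving for -20 gives isolation_days = 1, within [0, 10].

set isolation_days = 1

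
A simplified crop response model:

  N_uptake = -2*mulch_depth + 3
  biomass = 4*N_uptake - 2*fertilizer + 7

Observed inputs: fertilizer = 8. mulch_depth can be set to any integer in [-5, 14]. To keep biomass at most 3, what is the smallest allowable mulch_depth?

Substituting into the biomass equation gives biomass = -8*mulch_depth + 3.
Require -8*mulch_depth + 3 ≤ 3, so mulch_depth ≥ 0.
The smallest integer in [-5, 14] satisfying this is 0.

mulch_depth = 0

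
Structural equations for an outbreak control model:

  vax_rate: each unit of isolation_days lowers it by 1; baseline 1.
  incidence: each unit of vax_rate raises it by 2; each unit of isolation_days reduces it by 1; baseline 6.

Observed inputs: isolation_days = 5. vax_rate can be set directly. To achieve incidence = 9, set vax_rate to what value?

Intervening on vax_rate fixes its value directly, overriding its dependence on isolation_days.
Substituting into the incidence equation gives incidence = 2*vax_rate + 1.
Solve 2*vax_rate + 1 = 9: vax_rate = (9 - 1) / 2 = 4.

vax_rate = 4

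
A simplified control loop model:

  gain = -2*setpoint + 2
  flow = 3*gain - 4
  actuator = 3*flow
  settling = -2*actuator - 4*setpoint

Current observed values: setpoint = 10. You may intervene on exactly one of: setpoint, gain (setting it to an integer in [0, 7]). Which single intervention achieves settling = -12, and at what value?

set setpoint = 0

Intervening on setpoint: with other inputs at their observed values, settling = 32*setpoint - 12. Solving for -12 gives setpoint = 0, within [0, 7].
Intervening on gain: settling = -18*gain - 16. Reaching -12 requires gain = -2/9, not an integer.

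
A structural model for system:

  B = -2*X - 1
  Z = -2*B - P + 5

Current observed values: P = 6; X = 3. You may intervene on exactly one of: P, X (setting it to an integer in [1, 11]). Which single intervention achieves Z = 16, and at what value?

set P = 3

Intervening on P: with other inputs at their observed values, Z = -P + 19. Solving for 16 gives P = 3, within [1, 11].
Intervening on X: Z = 4*X + 1. Reaching 16 requires X = 15/4, not an integer.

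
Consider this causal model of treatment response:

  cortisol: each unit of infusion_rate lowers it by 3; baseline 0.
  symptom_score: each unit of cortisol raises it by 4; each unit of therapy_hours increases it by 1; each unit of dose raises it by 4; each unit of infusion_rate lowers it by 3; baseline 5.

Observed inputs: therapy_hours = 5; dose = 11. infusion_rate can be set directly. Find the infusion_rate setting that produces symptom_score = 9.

Substituting into the symptom_score equation gives symptom_score = -15*infusion_rate + 54.
Solve -15*infusion_rate + 54 = 9: infusion_rate = (9 - 54) / -15 = 3.

infusion_rate = 3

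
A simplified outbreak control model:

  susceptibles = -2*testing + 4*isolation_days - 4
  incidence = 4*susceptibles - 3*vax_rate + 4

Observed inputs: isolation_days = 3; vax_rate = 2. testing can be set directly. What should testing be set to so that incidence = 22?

testing = 1

Substituting into the susceptibles equation gives susceptibles = -2*testing + 8.
So incidence = -8*testing + 30.
Solve -8*testing + 30 = 22: testing = (22 - 30) / -8 = 1.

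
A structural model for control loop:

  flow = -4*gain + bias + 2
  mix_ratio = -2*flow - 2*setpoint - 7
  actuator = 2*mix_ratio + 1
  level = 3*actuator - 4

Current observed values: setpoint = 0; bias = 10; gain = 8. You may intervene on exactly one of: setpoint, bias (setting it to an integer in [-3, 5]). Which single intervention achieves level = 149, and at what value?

Intervening on setpoint: with other inputs at their observed values, level = -12*setpoint + 197. Solving for 149 gives setpoint = 4, within [-3, 5].
Intervening on bias: level = -12*bias + 317. Reaching 149 requires bias = 14, outside [-3, 5].

set setpoint = 4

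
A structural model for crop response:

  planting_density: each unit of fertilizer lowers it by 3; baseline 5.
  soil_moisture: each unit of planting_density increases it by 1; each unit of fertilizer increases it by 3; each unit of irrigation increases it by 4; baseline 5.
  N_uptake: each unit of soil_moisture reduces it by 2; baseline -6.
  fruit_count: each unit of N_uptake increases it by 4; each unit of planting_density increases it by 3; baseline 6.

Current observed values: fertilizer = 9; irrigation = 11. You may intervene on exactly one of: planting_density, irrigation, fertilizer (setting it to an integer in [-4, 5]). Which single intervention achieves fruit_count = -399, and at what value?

Intervening on planting_density: fruit_count = -5*planting_density - 626. Reaching -399 requires planting_density = -227/5, not an integer.
Intervening on irrigation: fruit_count = -32*irrigation - 164. Reaching -399 requires irrigation = 235/32, not an integer.
Intervening on fertilizer: with other inputs at their observed values, fruit_count = -9*fertilizer - 435. Solving for -399 gives fertilizer = -4, within [-4, 5].

set fertilizer = -4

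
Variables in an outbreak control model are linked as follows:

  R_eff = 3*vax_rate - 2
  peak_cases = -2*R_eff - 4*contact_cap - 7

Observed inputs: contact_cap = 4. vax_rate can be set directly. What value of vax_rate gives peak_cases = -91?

vax_rate = 12

Substituting into the peak_cases equation gives peak_cases = -6*vax_rate - 19.
Solve -6*vax_rate - 19 = -91: vax_rate = (-91 + 19) / -6 = 12.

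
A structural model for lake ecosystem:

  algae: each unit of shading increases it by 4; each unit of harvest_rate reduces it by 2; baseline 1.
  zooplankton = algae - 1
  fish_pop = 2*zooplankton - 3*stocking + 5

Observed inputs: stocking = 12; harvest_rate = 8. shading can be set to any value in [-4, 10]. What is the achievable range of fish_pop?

Substituting into the algae equation gives algae = 4*shading - 15.
Substituting into the zooplankton equation gives zooplankton = 4*shading - 16.
This gives fish_pop = 8*shading - 63.
Linear in shading, so extremes are at the endpoints: shading = -4 gives fish_pop = -95; shading = 10 gives fish_pop = 17.

-95 to 17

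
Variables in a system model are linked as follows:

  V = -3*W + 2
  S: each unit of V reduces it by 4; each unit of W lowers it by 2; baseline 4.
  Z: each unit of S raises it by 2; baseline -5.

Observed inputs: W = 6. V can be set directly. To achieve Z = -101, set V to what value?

Intervening on V fixes its value directly, overriding its dependence on W.
Substituting into the S equation gives S = -4*V - 8.
Substituting into the Z equation gives Z = -8*V - 21.
Solve -8*V - 21 = -101: V = (-101 + 21) / -8 = 10.

V = 10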